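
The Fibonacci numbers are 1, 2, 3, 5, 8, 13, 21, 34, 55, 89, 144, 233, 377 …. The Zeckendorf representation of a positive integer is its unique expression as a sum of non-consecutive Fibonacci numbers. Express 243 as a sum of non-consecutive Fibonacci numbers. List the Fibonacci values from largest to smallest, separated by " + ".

233 + 8 + 2

Repeatedly subtract the largest Fibonacci number that fits:
largest Fibonacci ≤ 243 is 233; 243 − 233 = 10
largest Fibonacci ≤ 10 is 8; 10 − 8 = 2
largest Fibonacci ≤ 2 is 2; 2 − 2 = 0
So 243 = 233 + 8 + 2, with no two terms consecutive in the sequence.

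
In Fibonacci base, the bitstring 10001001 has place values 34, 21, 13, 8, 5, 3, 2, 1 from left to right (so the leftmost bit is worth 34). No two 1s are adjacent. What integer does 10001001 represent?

40

Summing the place values of the 1 bits: 34 + 5 + 1 = 40.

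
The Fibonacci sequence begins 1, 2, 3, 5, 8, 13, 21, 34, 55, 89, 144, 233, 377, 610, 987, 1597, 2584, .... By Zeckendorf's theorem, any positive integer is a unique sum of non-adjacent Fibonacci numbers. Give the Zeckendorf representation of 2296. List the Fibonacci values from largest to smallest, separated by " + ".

1597 + 610 + 89

Repeatedly subtract the largest Fibonacci number that fits:
subtract 1597 from 2296: 699 remains
subtract 610 from 699: 89 remains
subtract 89 from 89: 0 remains
So 2296 = 1597 + 610 + 89, with no two terms consecutive in the sequence.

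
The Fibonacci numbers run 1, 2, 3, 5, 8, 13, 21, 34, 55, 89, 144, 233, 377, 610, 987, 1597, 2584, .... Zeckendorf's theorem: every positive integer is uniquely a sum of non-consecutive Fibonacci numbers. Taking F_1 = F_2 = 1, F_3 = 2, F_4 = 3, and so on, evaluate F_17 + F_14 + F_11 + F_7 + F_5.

F_17 + F_14 + F_11 + F_7 + F_5 = 1597 + 377 + 89 + 13 + 5 = 2081.

2081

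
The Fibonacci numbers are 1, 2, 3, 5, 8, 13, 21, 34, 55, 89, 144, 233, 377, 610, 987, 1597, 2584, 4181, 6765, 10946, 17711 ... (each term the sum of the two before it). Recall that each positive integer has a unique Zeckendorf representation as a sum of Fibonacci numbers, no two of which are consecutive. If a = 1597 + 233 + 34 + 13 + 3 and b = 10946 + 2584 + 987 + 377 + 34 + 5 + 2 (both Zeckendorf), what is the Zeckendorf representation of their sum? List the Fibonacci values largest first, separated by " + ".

10946 + 4181 + 1597 + 89 + 2

The two numbers are 1880 and 14935, so their sum is 16815.
10946 ≤ 16815 < 17711, so take 10946; remainder 5869
4181 ≤ 5869 < 6765, so take 4181; remainder 1688
1597 ≤ 1688 < 2584, so take 1597; remainder 91
89 ≤ 91 < 144, so take 89; remainder 2
2 ≤ 2 < 3, so take 2; remainder 0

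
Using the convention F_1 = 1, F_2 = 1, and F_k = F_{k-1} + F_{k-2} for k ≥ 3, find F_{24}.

46368

Iterating the recurrence up to F_{16} = 987 and F_{15} = 610:
F_{17} = F_{16} + F_{15} = 987 + 610 = 1597
F_{18} = F_{17} + F_{16} = 1597 + 987 = 2584
F_{19} = F_{18} + F_{17} = 2584 + 1597 = 4181
F_{20} = F_{19} + F_{18} = 4181 + 2584 = 6765
F_{21} = F_{20} + F_{19} = 6765 + 4181 = 10946
F_{22} = F_{21} + F_{20} = 10946 + 6765 = 17711
F_{23} = F_{22} + F_{21} = 17711 + 10946 = 28657
F_{24} = F_{23} + F_{22} = 28657 + 17711 = 46368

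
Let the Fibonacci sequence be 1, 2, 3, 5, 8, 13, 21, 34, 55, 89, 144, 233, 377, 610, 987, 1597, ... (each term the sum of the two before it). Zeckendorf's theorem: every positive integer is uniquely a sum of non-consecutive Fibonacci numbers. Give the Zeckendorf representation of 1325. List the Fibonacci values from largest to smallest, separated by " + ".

987 + 233 + 89 + 13 + 3

1325: greatest Fibonacci not exceeding it is 987, leaving 338
338: greatest Fibonacci not exceeding it is 233, leaving 105
105: greatest Fibonacci not exceeding it is 89, leaving 16
16: greatest Fibonacci not exceeding it is 13, leaving 3
3: greatest Fibonacci not exceeding it is 3, leaving 0
So 1325 = 987 + 233 + 89 + 13 + 3, with no two terms consecutive in the sequence.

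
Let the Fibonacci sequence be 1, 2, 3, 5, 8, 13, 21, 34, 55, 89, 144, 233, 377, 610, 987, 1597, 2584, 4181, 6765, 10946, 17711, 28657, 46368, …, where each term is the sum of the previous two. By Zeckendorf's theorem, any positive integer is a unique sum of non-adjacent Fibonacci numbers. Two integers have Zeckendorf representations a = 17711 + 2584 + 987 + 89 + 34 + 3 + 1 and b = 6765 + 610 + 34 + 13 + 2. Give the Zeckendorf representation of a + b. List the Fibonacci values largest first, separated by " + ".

28657 + 144 + 21 + 8 + 3

The two numbers are 21409 and 7424, so their sum is 28833.
Greedy algorithm:
largest Fibonacci ≤ 28833 is 28657; 28833 − 28657 = 176
largest Fibonacci ≤ 176 is 144; 176 − 144 = 32
largest Fibonacci ≤ 32 is 21; 32 − 21 = 11
largest Fibonacci ≤ 11 is 8; 11 − 8 = 3
largest Fibonacci ≤ 3 is 3; 3 − 3 = 0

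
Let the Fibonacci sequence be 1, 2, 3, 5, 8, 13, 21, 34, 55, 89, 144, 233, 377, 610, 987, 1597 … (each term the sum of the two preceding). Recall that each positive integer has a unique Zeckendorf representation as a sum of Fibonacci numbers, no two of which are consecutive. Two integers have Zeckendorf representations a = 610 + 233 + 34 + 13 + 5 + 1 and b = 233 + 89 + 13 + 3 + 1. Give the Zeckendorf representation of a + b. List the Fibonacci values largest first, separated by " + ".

The two numbers are 896 and 339, so their sum is 1235.
Greedily peel off the largest Fibonacci term at each step:
take 987 (≤ 1235); 1235 − 987 = 248
take 233 (≤ 248); 248 − 233 = 15
take 13 (≤ 15); 15 − 13 = 2
take 2 (≤ 2); 2 − 2 = 0

987 + 233 + 13 + 2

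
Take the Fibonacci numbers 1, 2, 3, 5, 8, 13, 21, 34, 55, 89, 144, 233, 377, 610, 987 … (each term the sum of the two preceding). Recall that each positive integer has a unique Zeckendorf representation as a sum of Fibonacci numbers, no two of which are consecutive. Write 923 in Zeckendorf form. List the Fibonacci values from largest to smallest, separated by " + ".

610 ≤ 923 < 987, so take 610; remainder 313
233 ≤ 313 < 377, so take 233; remainder 80
55 ≤ 80 < 89, so take 55; remainder 25
21 ≤ 25 < 34, so take 21; remainder 4
3 ≤ 4 < 5, so take 3; remainder 1
1 ≤ 1 < 2, so take 1; remainder 0
So 923 = 610 + 233 + 55 + 21 + 3 + 1, with no two terms consecutive in the sequence.

610 + 233 + 55 + 21 + 3 + 1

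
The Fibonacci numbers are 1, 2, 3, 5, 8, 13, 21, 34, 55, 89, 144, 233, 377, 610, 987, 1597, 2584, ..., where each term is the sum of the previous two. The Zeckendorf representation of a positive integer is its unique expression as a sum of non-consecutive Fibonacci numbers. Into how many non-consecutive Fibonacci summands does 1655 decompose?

3

subtract 1597 from 1655: 58 remains
subtract 55 from 58: 3 remains
subtract 3 from 3: 0 remains
1655 = 1597 + 55 + 3, which has 3 terms.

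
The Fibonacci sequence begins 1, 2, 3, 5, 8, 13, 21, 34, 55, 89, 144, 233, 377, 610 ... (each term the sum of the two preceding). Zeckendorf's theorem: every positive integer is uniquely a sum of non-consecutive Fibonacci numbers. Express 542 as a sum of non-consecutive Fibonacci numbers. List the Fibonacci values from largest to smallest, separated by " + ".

542: greatest Fibonacci not exceeding it is 377, leaving 165
165: greatest Fibonacci not exceeding it is 144, leaving 21
21: greatest Fibonacci not exceeding it is 21, leaving 0
So 542 = 377 + 144 + 21, with no two terms consecutive in the sequence.

377 + 144 + 21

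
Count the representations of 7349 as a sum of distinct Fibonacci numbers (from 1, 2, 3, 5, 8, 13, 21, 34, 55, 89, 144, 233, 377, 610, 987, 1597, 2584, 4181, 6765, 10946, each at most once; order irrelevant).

Starting from the Zeckendorf form and repeatedly splitting a term F_k into F_{k−1} + F_{k−2} (when neither is already used) reaches every representation.
7349 = 6765+377+144+55+8 = 6765+377+144+55+5+3 = 6765+377+144+34+21+8 = … (56 more), for 59 in all.

59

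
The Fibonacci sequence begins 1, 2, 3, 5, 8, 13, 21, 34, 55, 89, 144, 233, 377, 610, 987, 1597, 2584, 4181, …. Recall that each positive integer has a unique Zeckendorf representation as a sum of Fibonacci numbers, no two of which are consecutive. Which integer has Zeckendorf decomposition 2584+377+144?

3105

2584+377+144 = 3105.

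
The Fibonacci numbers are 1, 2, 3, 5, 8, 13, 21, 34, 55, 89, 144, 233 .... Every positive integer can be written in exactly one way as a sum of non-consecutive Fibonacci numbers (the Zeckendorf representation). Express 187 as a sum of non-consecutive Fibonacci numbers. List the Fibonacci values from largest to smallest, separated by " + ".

144 + 34 + 8 + 1

Greedily peel off the largest Fibonacci term at each step:
largest Fibonacci ≤ 187 is 144; 187 − 144 = 43
largest Fibonacci ≤ 43 is 34; 43 − 34 = 9
largest Fibonacci ≤ 9 is 8; 9 − 8 = 1
largest Fibonacci ≤ 1 is 1; 1 − 1 = 0
So 187 = 144 + 34 + 8 + 1, with no two terms consecutive in the sequence.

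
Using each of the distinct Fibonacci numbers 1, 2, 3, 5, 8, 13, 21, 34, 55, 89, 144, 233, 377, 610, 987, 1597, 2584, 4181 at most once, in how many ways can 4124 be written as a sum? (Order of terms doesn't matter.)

24

Starting from the Zeckendorf form and repeatedly splitting a term F_k into F_{k−1} + F_{k−2} (when neither is already used) reaches every representation.
4124 = 2584+987+377+144+21+8+3 = 2584+987+377+144+21+8+2+1 = 2584+987+377+89+55+21+8+3 = … (21 more), for 24 in all.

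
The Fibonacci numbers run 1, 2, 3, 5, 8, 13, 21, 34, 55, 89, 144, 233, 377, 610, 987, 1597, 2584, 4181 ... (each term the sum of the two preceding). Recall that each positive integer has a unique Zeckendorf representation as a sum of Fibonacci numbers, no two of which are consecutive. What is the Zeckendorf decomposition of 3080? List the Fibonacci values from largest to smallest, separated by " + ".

2584 + 377 + 89 + 21 + 8 + 1

Repeatedly subtract the largest Fibonacci number that fits:
largest Fibonacci ≤ 3080 is 2584; 3080 − 2584 = 496
largest Fibonacci ≤ 496 is 377; 496 − 377 = 119
largest Fibonacci ≤ 119 is 89; 119 − 89 = 30
largest Fibonacci ≤ 30 is 21; 30 − 21 = 9
largest Fibonacci ≤ 9 is 8; 9 − 8 = 1
largest Fibonacci ≤ 1 is 1; 1 − 1 = 0
So 3080 = 2584 + 377 + 89 + 21 + 8 + 1, with no two terms consecutive in the sequence.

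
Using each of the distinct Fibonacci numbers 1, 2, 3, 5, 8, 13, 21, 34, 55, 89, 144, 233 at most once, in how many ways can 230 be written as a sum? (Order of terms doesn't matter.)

230 = 144+55+21+8+2 = 144+55+21+5+3+2 = 144+55+13+8+5+3+2 = 144+34+21+13+8+5+3+2 = … (1 more), for 5 in all.

5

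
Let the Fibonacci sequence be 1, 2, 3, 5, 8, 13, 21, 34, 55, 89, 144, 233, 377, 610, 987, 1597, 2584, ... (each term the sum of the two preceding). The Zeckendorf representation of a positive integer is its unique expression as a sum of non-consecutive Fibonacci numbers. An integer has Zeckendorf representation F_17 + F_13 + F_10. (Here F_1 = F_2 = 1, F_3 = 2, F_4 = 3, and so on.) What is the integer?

1885

F_17 + F_13 + F_10 = 1597 + 233 + 55 = 1885.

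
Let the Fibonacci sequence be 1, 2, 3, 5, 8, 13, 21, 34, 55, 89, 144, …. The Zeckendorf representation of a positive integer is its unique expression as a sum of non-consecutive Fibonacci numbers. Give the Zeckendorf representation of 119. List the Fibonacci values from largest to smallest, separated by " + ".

89 + 21 + 8 + 1

119: greatest Fibonacci not exceeding it is 89, leaving 30
30: greatest Fibonacci not exceeding it is 21, leaving 9
9: greatest Fibonacci not exceeding it is 8, leaving 1
1: greatest Fibonacci not exceeding it is 1, leaving 0
So 119 = 89 + 21 + 8 + 1, with no two terms consecutive in the sequence.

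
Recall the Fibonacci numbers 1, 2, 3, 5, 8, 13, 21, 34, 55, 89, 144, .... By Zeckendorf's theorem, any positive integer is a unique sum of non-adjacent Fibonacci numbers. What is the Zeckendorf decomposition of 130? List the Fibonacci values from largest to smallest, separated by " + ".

Greedily peel off the largest Fibonacci term at each step:
130 − 89 = 41
41 − 34 = 7
7 − 5 = 2
2 − 2 = 0
So 130 = 89 + 34 + 5 + 2, with no two terms consecutive in the sequence.

89 + 34 + 5 + 2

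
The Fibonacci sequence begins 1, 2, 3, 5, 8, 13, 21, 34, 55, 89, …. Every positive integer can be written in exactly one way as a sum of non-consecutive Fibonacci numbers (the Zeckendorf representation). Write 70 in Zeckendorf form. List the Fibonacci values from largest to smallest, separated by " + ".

55 + 13 + 2

Greedy algorithm:
subtract 55 from 70: 15 remains
subtract 13 from 15: 2 remains
subtract 2 from 2: 0 remains
So 70 = 55 + 13 + 2, with no two terms consecutive in the sequence.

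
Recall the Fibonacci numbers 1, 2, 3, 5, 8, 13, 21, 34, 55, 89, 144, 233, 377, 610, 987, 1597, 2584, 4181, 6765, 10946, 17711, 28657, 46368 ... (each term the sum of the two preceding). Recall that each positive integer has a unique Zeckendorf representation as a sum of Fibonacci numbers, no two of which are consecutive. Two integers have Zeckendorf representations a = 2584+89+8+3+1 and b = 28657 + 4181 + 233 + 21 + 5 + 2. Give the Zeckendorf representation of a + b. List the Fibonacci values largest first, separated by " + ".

28657 + 6765 + 233 + 89 + 34 + 5 + 1

The two numbers are 2685 and 33099, so their sum is 35784.
Repeatedly subtract the largest Fibonacci number that fits:
28657 ≤ 35784 < 46368, so take 28657; remainder 7127
6765 ≤ 7127 < 10946, so take 6765; remainder 362
233 ≤ 362 < 377, so take 233; remainder 129
89 ≤ 129 < 144, so take 89; remainder 40
34 ≤ 40 < 55, so take 34; remainder 6
5 ≤ 6 < 8, so take 5; remainder 1
1 ≤ 1 < 2, so take 1; remainder 0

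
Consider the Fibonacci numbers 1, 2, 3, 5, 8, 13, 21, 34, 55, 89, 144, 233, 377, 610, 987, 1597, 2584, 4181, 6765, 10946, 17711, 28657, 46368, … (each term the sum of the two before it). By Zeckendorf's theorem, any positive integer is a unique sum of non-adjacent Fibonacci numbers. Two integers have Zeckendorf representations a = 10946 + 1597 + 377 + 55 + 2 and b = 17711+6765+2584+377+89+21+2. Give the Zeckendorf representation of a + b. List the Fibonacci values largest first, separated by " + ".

The two numbers are 12977 and 27549, so their sum is 40526.
subtract 28657 from 40526: 11869 remains
subtract 10946 from 11869: 923 remains
subtract 610 from 923: 313 remains
subtract 233 from 313: 80 remains
subtract 55 from 80: 25 remains
subtract 21 from 25: 4 remains
subtract 3 from 4: 1 remains
subtract 1 from 1: 0 remains

28657 + 10946 + 610 + 233 + 55 + 21 + 3 + 1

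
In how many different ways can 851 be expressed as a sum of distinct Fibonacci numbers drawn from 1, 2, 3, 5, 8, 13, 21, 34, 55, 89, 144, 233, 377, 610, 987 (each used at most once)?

21

Starting from the Zeckendorf form and repeatedly splitting a term F_k into F_{k−1} + F_{k−2} (when neither is already used) reaches every representation.
851 = 610+233+8 = 610+233+5+3 = 610+144+89+8 = … (18 more), for 21 in all.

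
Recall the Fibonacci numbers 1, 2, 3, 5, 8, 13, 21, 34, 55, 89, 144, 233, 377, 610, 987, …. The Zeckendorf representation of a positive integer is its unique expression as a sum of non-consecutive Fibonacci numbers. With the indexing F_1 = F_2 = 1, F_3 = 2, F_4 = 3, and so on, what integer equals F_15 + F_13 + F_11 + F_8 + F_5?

958

F_15 + F_13 + F_11 + F_8 + F_5 = 610 + 233 + 89 + 21 + 5 = 958.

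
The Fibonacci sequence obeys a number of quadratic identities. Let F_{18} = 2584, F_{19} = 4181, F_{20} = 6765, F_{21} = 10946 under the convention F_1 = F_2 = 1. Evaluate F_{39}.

By the addition formula F_{m+n} = F_m F_{n+1} + F_{m−1} F_n with m=21, n=18: F_{39} = 10946·4181 + 6765·2584 = 45765226 + 17480760 = 63245986.

63245986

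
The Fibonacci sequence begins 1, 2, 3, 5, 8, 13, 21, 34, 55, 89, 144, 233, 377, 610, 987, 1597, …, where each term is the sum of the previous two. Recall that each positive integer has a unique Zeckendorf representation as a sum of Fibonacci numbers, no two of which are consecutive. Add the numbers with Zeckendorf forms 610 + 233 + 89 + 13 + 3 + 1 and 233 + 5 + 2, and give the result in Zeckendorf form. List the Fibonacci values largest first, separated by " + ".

The two numbers are 949 and 240, so their sum is 1189.
Repeatedly subtract the largest Fibonacci number that fits:
subtract 987 from 1189: 202 remains
subtract 144 from 202: 58 remains
subtract 55 from 58: 3 remains
subtract 3 from 3: 0 remains

987 + 144 + 55 + 3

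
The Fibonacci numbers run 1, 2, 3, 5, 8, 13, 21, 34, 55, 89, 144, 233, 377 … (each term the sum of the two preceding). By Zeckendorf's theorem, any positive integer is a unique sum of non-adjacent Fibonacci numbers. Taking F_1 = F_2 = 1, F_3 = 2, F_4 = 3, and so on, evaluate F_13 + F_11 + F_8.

F_13 + F_11 + F_8 = 233 + 89 + 21 = 343.

343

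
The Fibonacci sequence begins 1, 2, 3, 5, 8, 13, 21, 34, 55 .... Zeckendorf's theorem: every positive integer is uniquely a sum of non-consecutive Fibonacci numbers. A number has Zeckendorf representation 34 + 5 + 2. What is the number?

41

34 + 5 + 2 = 41.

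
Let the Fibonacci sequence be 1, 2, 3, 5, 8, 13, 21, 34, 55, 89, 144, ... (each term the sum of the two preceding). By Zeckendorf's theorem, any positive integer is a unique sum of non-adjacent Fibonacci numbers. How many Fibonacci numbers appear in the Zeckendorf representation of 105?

Greedily peel off the largest Fibonacci term at each step:
105 − 89 = 16
16 − 13 = 3
3 − 3 = 0
105 = 89 + 13 + 3, which has 3 terms.

3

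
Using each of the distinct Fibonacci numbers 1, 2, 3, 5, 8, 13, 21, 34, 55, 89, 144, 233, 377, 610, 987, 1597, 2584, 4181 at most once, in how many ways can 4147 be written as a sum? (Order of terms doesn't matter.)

4147 = 2584+987+377+144+55 = 2584+987+377+144+34+21 = 2584+987+377+144+34+13+8 = 2584+987+377+89+55+34+21 = 2584+987+377+144+34+13+5+3 = … (16 more), for 21 in all.

21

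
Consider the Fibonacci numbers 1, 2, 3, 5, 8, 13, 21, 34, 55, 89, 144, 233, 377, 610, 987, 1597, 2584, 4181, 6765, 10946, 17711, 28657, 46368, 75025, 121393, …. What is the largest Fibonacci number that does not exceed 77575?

75025

75025 ≤ 77575 < 121393, so the largest Fibonacci number not exceeding 77575 is 75025.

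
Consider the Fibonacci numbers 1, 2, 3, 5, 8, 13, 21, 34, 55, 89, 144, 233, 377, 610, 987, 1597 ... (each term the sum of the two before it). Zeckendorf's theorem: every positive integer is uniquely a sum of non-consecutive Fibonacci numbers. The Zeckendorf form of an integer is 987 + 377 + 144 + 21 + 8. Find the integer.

987 + 377 + 144 + 21 + 8 = 1537.

1537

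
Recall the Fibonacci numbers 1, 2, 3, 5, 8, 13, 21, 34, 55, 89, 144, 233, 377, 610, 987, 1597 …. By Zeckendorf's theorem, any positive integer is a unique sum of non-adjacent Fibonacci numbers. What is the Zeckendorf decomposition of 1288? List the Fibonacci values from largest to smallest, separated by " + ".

Greedily peel off the largest Fibonacci term at each step:
take 987 (≤ 1288); 1288 − 987 = 301
take 233 (≤ 301); 301 − 233 = 68
take 55 (≤ 68); 68 − 55 = 13
take 13 (≤ 13); 13 − 13 = 0
So 1288 = 987 + 233 + 55 + 13, with no two terms consecutive in the sequence.

987 + 233 + 55 + 13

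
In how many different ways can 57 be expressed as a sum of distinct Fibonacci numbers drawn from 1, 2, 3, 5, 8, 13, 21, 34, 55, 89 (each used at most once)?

57 = 55+2 = 34+21+2 = 34+13+8+2 = … (1 more), for 4 in all.

4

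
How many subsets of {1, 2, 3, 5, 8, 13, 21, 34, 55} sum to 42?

6

Each representation comes from the Zeckendorf form by replacing some F_k with F_{k−1} + F_{k−2} where possible.
42 = 34+8 = 34+5+3 = 21+13+8 = … (3 more), for 6 in all.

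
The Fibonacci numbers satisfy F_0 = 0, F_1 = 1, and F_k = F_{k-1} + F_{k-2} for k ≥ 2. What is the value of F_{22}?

17711

Iterating the recurrence up to F_{16} = 987 and F_{15} = 610:
F_{17} = F_{16} + F_{15} = 987 + 610 = 1597
F_{18} = F_{17} + F_{16} = 1597 + 987 = 2584
F_{19} = F_{18} + F_{17} = 2584 + 1597 = 4181
F_{20} = F_{19} + F_{18} = 4181 + 2584 = 6765
F_{21} = F_{20} + F_{19} = 6765 + 4181 = 10946
F_{22} = F_{21} + F_{20} = 10946 + 6765 = 17711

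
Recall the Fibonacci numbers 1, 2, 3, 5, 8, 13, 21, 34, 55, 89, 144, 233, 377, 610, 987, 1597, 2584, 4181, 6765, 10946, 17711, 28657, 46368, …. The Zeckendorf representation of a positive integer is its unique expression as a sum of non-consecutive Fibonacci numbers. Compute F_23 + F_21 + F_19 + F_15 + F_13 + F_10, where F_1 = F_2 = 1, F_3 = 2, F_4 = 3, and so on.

F_23 + F_21 + F_19 + F_15 + F_13 + F_10 = 28657 + 10946 + 4181 + 610 + 233 + 55 = 44682.

44682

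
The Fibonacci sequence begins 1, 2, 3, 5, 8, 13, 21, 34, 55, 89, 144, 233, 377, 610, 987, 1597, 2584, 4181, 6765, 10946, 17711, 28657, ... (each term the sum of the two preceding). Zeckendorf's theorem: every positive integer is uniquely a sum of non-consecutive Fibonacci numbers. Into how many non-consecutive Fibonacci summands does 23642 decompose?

Greedy algorithm:
largest Fibonacci ≤ 23642 is 17711; 23642 − 17711 = 5931
largest Fibonacci ≤ 5931 is 4181; 5931 − 4181 = 1750
largest Fibonacci ≤ 1750 is 1597; 1750 − 1597 = 153
largest Fibonacci ≤ 153 is 144; 153 − 144 = 9
largest Fibonacci ≤ 9 is 8; 9 − 8 = 1
largest Fibonacci ≤ 1 is 1; 1 − 1 = 0
23642 = 17711 + 4181 + 1597 + 144 + 8 + 1, which has 6 terms.

6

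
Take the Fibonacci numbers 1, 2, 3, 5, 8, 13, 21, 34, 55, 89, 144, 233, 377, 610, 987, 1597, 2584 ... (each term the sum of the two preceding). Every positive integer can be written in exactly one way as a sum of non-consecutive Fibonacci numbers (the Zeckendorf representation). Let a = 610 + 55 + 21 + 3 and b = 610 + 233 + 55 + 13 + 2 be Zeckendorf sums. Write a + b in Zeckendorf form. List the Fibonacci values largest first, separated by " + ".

The two numbers are 689 and 913, so their sum is 1602.
Repeatedly subtract the largest Fibonacci number that fits:
1602 − 1597 = 5
5 − 5 = 0

1597 + 5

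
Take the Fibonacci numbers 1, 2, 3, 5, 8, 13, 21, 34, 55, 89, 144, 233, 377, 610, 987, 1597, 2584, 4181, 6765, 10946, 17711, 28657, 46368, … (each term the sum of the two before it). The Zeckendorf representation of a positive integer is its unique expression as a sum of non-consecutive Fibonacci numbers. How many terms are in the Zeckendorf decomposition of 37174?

Greedily peel off the largest Fibonacci term at each step:
subtract 28657 from 37174: 8517 remains
subtract 6765 from 8517: 1752 remains
subtract 1597 from 1752: 155 remains
subtract 144 from 155: 11 remains
subtract 8 from 11: 3 remains
subtract 3 from 3: 0 remains
37174 = 28657 + 6765 + 1597 + 144 + 8 + 3, which has 6 terms.

6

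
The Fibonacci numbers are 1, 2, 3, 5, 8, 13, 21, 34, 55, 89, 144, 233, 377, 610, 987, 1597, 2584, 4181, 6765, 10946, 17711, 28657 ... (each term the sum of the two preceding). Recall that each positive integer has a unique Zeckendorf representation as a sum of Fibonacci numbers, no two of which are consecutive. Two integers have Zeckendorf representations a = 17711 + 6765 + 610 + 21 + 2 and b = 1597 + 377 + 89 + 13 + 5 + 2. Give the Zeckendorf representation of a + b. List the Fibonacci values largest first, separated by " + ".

17711 + 6765 + 2584 + 89 + 34 + 8 + 1

The two numbers are 25109 and 2083, so their sum is 27192.
27192: greatest Fibonacci not exceeding it is 17711, leaving 9481
9481: greatest Fibonacci not exceeding it is 6765, leaving 2716
2716: greatest Fibonacci not exceeding it is 2584, leaving 132
132: greatest Fibonacci not exceeding it is 89, leaving 43
43: greatest Fibonacci not exceeding it is 34, leaving 9
9: greatest Fibonacci not exceeding it is 8, leaving 1
1: greatest Fibonacci not exceeding it is 1, leaving 0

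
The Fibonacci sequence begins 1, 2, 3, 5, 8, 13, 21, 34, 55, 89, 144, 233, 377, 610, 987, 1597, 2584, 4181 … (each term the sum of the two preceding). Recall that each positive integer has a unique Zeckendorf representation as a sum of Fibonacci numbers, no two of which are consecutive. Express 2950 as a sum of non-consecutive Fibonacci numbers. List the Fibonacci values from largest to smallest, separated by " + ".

Repeatedly subtract the largest Fibonacci number that fits:
take 2584 (≤ 2950); 2950 − 2584 = 366
take 233 (≤ 366); 366 − 233 = 133
take 89 (≤ 133); 133 − 89 = 44
take 34 (≤ 44); 44 − 34 = 10
take 8 (≤ 10); 10 − 8 = 2
take 2 (≤ 2); 2 − 2 = 0
So 2950 = 2584 + 233 + 89 + 34 + 8 + 2, with no two terms consecutive in the sequence.

2584 + 233 + 89 + 34 + 8 + 2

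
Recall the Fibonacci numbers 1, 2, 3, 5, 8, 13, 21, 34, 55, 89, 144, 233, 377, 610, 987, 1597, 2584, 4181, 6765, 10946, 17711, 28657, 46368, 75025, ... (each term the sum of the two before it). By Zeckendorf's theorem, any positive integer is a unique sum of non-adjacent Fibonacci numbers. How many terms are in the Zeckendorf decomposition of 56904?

7

largest Fibonacci ≤ 56904 is 46368; 56904 − 46368 = 10536
largest Fibonacci ≤ 10536 is 6765; 10536 − 6765 = 3771
largest Fibonacci ≤ 3771 is 2584; 3771 − 2584 = 1187
largest Fibonacci ≤ 1187 is 987; 1187 − 987 = 200
largest Fibonacci ≤ 200 is 144; 200 − 144 = 56
largest Fibonacci ≤ 56 is 55; 56 − 55 = 1
largest Fibonacci ≤ 1 is 1; 1 − 1 = 0
56904 = 46368 + 6765 + 2584 + 987 + 144 + 55 + 1, which has 7 terms.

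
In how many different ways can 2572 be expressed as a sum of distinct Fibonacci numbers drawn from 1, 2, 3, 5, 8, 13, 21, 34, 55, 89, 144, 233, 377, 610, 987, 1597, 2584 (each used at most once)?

2572 = 1597+610+233+89+34+8+1 = 1597+610+233+89+34+5+3+1 = 1597+610+233+89+21+13+8+1 = … (9 more), for 12 in all.

12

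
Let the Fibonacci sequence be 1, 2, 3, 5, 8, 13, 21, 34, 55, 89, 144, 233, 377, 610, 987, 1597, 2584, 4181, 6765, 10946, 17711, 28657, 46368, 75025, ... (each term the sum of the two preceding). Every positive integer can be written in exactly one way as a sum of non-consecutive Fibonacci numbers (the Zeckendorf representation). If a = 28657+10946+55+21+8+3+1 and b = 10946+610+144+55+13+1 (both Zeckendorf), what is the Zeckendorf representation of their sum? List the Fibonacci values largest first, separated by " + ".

The two numbers are 39691 and 11769, so their sum is 51460.
Repeatedly subtract the largest Fibonacci number that fits:
largest Fibonacci ≤ 51460 is 46368; 51460 − 46368 = 5092
largest Fibonacci ≤ 5092 is 4181; 5092 − 4181 = 911
largest Fibonacci ≤ 911 is 610; 911 − 610 = 301
largest Fibonacci ≤ 301 is 233; 301 − 233 = 68
largest Fibonacci ≤ 68 is 55; 68 − 55 = 13
largest Fibonacci ≤ 13 is 13; 13 − 13 = 0

46368 + 4181 + 610 + 233 + 55 + 13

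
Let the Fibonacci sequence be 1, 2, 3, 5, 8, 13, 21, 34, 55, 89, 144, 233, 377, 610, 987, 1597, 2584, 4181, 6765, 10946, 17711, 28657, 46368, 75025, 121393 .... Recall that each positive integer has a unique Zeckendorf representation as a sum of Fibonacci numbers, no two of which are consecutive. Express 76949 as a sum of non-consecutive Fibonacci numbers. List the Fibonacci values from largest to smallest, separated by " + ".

Greedily peel off the largest Fibonacci term at each step:
76949 − 75025 = 1924
1924 − 1597 = 327
327 − 233 = 94
94 − 89 = 5
5 − 5 = 0
So 76949 = 75025 + 1597 + 233 + 89 + 5, with no two terms consecutive in the sequence.

75025 + 1597 + 233 + 89 + 5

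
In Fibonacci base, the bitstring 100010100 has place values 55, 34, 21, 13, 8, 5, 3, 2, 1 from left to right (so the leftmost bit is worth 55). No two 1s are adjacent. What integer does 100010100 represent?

66

Summing the place values of the 1 bits: 55 + 8 + 3 = 66.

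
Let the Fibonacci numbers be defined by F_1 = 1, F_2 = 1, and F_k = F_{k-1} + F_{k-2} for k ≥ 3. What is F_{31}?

Iterating the recurrence up to F_{23} = 28657 and F_{22} = 17711:
F_{24} = F_{23} + F_{22} = 28657 + 17711 = 46368
F_{25} = F_{24} + F_{23} = 46368 + 28657 = 75025
F_{26} = F_{25} + F_{24} = 75025 + 46368 = 121393
F_{27} = F_{26} + F_{25} = 121393 + 75025 = 196418
F_{28} = F_{27} + F_{26} = 196418 + 121393 = 317811
F_{29} = F_{28} + F_{27} = 317811 + 196418 = 514229
F_{30} = F_{29} + F_{28} = 514229 + 317811 = 832040
F_{31} = F_{30} + F_{29} = 832040 + 514229 = 1346269

1346269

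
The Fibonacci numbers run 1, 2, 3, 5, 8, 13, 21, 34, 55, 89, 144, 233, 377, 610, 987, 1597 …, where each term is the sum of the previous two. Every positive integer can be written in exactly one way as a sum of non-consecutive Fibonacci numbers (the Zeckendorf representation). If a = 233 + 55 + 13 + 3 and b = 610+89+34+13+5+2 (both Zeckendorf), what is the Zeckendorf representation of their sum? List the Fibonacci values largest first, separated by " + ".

The two numbers are 304 and 753, so their sum is 1057.
take 987 (≤ 1057); 1057 − 987 = 70
take 55 (≤ 70); 70 − 55 = 15
take 13 (≤ 15); 15 − 13 = 2
take 2 (≤ 2); 2 − 2 = 0

987 + 55 + 13 + 2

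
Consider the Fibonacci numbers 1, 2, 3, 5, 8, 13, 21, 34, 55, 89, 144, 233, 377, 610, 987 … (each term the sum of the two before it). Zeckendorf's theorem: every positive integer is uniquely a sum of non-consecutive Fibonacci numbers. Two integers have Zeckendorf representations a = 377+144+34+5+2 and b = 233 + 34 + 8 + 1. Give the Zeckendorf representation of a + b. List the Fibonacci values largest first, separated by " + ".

The two numbers are 562 and 276, so their sum is 838.
Greedily peel off the largest Fibonacci term at each step:
take 610 (≤ 838); 838 − 610 = 228
take 144 (≤ 228); 228 − 144 = 84
take 55 (≤ 84); 84 − 55 = 29
take 21 (≤ 29); 29 − 21 = 8
take 8 (≤ 8); 8 − 8 = 0

610 + 144 + 55 + 21 + 8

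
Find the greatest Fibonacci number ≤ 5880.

4181

4181 ≤ 5880 < 6765, so the largest Fibonacci number not exceeding 5880 is 4181.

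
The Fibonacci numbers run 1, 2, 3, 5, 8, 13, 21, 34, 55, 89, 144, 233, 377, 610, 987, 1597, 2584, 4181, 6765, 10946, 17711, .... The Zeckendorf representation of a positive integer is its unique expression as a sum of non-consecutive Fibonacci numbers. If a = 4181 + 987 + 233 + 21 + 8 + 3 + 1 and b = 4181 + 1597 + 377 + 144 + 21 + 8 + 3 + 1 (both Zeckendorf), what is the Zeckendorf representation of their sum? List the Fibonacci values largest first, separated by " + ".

The two numbers are 5434 and 6332, so their sum is 11766.
Greedily peel off the largest Fibonacci term at each step:
10946 ≤ 11766 < 17711, so take 10946; remainder 820
610 ≤ 820 < 987, so take 610; remainder 210
144 ≤ 210 < 233, so take 144; remainder 66
55 ≤ 66 < 89, so take 55; remainder 11
8 ≤ 11 < 13, so take 8; remainder 3
3 ≤ 3 < 5, so take 3; remainder 0

10946 + 610 + 144 + 55 + 8 + 3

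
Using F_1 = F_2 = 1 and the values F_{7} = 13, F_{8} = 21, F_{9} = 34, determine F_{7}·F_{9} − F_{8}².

13·34 − 21² = 442 − 441 = 1. (Cassini's identity: F_{k−1}F_{k+1} − F_k² = (−1)^k.)

1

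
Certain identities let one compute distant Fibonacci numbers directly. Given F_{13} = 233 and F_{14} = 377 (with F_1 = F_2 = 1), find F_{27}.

196418

By F_{2k+1} = F_k² + F_{k+1}²: F_{27} = 233² + 377² = 54289 + 142129 = 196418.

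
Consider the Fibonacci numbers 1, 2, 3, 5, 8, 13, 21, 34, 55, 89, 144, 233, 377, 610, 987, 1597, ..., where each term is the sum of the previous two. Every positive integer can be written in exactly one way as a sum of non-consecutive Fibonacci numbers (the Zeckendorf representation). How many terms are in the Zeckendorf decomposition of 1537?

5

1537: greatest Fibonacci not exceeding it is 987, leaving 550
550: greatest Fibonacci not exceeding it is 377, leaving 173
173: greatest Fibonacci not exceeding it is 144, leaving 29
29: greatest Fibonacci not exceeding it is 21, leaving 8
8: greatest Fibonacci not exceeding it is 8, leaving 0
1537 = 987 + 377 + 144 + 21 + 8, which has 5 terms.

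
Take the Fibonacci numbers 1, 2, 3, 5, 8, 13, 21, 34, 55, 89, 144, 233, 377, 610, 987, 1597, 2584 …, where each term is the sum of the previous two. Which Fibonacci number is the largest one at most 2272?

1597 ≤ 2272 < 2584, so the largest Fibonacci number not exceeding 2272 is 1597.

1597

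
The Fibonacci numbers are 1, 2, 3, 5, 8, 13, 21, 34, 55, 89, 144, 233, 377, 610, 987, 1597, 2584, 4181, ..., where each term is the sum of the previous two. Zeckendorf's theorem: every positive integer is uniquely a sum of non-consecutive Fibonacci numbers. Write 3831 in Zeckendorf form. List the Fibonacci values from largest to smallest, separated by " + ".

2584 + 987 + 233 + 21 + 5 + 1

3831: greatest Fibonacci not exceeding it is 2584, leaving 1247
1247: greatest Fibonacci not exceeding it is 987, leaving 260
260: greatest Fibonacci not exceeding it is 233, leaving 27
27: greatest Fibonacci not exceeding it is 21, leaving 6
6: greatest Fibonacci not exceeding it is 5, leaving 1
1: greatest Fibonacci not exceeding it is 1, leaving 0
So 3831 = 2584 + 987 + 233 + 21 + 5 + 1, with no two terms consecutive in the sequence.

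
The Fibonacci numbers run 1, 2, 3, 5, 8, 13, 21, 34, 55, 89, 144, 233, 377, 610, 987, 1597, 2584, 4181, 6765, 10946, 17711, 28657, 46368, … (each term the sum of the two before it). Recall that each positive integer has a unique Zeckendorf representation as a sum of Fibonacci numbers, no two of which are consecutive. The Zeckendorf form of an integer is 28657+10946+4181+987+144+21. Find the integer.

28657+10946+4181+987+144+21 = 44936.

44936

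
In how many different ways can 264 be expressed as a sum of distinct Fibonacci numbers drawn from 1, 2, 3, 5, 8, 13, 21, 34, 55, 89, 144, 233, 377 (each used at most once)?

Each representation comes from the Zeckendorf form by replacing some F_k with F_{k−1} + F_{k−2} where possible.
264 = 233+21+8+2 = 233+21+5+3+2 = 144+89+21+8+2 = 233+13+8+5+3+2 = … (5 more), for 9 in all.

9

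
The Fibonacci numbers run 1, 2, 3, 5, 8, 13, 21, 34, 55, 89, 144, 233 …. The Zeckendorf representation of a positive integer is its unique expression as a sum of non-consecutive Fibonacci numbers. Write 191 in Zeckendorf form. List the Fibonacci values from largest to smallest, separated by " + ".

144 + 34 + 13

Greedy algorithm:
largest Fibonacci ≤ 191 is 144; 191 − 144 = 47
largest Fibonacci ≤ 47 is 34; 47 − 34 = 13
largest Fibonacci ≤ 13 is 13; 13 − 13 = 0
So 191 = 144 + 34 + 13, with no two terms consecutive in the sequence.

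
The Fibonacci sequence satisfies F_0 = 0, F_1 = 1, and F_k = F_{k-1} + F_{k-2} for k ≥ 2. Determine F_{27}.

196418

Iterating the recurrence up to F_{22} = 17711 and F_{21} = 10946:
F_{23} = F_{22} + F_{21} = 17711 + 10946 = 28657
F_{24} = F_{23} + F_{22} = 28657 + 17711 = 46368
F_{25} = F_{24} + F_{23} = 46368 + 28657 = 75025
F_{26} = F_{25} + F_{24} = 75025 + 46368 = 121393
F_{27} = F_{26} + F_{25} = 121393 + 75025 = 196418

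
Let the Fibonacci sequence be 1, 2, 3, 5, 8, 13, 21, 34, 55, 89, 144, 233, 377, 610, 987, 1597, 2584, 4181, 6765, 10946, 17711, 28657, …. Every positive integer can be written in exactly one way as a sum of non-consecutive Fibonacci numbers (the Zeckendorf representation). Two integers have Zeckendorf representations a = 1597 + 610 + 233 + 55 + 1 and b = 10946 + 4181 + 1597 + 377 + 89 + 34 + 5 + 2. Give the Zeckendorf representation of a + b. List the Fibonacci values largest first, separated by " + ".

17711 + 1597 + 377 + 34 + 8

The two numbers are 2496 and 17231, so their sum is 19727.
Greedily peel off the largest Fibonacci term at each step:
17711 ≤ 19727 < 28657, so take 17711; remainder 2016
1597 ≤ 2016 < 2584, so take 1597; remainder 419
377 ≤ 419 < 610, so take 377; remainder 42
34 ≤ 42 < 55, so take 34; remainder 8
8 ≤ 8 < 13, so take 8; remainder 0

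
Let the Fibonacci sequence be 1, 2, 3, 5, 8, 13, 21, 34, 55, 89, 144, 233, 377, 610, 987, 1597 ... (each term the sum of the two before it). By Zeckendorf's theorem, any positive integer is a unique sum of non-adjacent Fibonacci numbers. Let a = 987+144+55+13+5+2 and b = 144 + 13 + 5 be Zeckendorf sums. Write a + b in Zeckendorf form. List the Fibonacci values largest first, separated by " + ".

987 + 377 + 3 + 1

The two numbers are 1206 and 162, so their sum is 1368.
take 987 (≤ 1368); 1368 − 987 = 381
take 377 (≤ 381); 381 − 377 = 4
take 3 (≤ 4); 4 − 3 = 1
take 1 (≤ 1); 1 − 1 = 0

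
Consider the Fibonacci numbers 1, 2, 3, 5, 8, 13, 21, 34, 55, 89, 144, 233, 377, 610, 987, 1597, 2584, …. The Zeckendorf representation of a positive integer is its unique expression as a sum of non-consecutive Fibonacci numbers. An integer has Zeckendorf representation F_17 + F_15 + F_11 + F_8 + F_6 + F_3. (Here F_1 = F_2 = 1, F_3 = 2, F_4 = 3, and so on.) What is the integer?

F_17 + F_15 + F_11 + F_8 + F_6 + F_3 = 1597 + 610 + 89 + 21 + 8 + 2 = 2327.

2327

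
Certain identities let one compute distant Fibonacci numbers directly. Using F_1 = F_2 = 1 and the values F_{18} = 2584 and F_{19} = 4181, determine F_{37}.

24157817

By F_{2k+1} = F_k² + F_{k+1}²: F_{37} = 2584² + 4181² = 6677056 + 17480761 = 24157817.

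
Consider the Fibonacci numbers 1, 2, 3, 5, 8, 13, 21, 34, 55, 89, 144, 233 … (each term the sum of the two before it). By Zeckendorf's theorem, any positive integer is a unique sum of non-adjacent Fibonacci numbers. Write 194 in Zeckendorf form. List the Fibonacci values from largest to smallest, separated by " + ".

Greedy algorithm:
largest Fibonacci ≤ 194 is 144; 194 − 144 = 50
largest Fibonacci ≤ 50 is 34; 50 − 34 = 16
largest Fibonacci ≤ 16 is 13; 16 − 13 = 3
largest Fibonacci ≤ 3 is 3; 3 − 3 = 0
So 194 = 144 + 34 + 13 + 3, with no two terms consecutive in the sequence.

144 + 34 + 13 + 3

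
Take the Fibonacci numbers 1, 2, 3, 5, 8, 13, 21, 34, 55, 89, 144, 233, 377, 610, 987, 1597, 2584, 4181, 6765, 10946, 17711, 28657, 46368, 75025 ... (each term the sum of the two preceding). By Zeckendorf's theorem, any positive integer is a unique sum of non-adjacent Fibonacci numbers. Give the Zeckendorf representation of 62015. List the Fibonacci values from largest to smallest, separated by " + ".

Repeatedly subtract the largest Fibonacci number that fits:
62015 − 46368 = 15647
15647 − 10946 = 4701
4701 − 4181 = 520
520 − 377 = 143
143 − 89 = 54
54 − 34 = 20
20 − 13 = 7
7 − 5 = 2
2 − 2 = 0
So 62015 = 46368 + 10946 + 4181 + 377 + 89 + 34 + 13 + 5 + 2, with no two terms consecutive in the sequence.

46368 + 10946 + 4181 + 377 + 89 + 34 + 13 + 5 + 2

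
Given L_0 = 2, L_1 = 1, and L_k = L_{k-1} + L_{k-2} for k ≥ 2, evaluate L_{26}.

271443

Iterating the recurrence up to L_{21} = 24476 and L_{20} = 15127:
L_{22} = L_{21} + L_{20} = 24476 + 15127 = 39603
L_{23} = L_{22} + L_{21} = 39603 + 24476 = 64079
L_{24} = L_{23} + L_{22} = 64079 + 39603 = 103682
L_{25} = L_{24} + L_{23} = 103682 + 64079 = 167761
L_{26} = L_{25} + L_{24} = 167761 + 103682 = 271443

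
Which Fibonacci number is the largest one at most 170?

144

144 ≤ 170 < 233, so the largest Fibonacci number not exceeding 170 is 144.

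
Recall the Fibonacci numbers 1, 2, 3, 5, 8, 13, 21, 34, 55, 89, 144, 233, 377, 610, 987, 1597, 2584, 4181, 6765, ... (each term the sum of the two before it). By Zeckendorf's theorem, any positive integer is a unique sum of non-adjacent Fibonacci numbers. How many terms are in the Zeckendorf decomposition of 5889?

5

Repeatedly subtract the largest Fibonacci number that fits:
subtract 4181 from 5889: 1708 remains
subtract 1597 from 1708: 111 remains
subtract 89 from 111: 22 remains
subtract 21 from 22: 1 remains
subtract 1 from 1: 0 remains
5889 = 4181 + 1597 + 89 + 21 + 1, which has 5 terms.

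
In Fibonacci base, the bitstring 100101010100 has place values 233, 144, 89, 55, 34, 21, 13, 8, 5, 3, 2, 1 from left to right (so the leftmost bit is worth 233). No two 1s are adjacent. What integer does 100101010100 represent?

320

Summing the place values of the 1 bits: 233 + 55 + 21 + 8 + 3 = 320.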